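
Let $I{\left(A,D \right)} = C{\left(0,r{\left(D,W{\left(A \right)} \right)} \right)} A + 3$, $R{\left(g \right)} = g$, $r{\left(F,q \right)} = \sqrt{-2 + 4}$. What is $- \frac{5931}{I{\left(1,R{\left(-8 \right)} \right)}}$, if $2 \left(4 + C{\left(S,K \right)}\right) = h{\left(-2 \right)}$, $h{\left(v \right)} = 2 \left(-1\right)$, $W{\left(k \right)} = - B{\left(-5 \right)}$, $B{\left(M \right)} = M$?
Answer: $\frac{5931}{2} \approx 2965.5$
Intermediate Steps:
$W{\left(k \right)} = 5$ ($W{\left(k \right)} = \left(-1\right) \left(-5\right) = 5$)
$r{\left(F,q \right)} = \sqrt{2}$
$h{\left(v \right)} = -2$
$C{\left(S,K \right)} = -5$ ($C{\left(S,K \right)} = -4 + \frac{1}{2} \left(-2\right) = -4 - 1 = -5$)
$I{\left(A,D \right)} = 3 - 5 A$ ($I{\left(A,D \right)} = - 5 A + 3 = 3 - 5 A$)
$- \frac{5931}{I{\left(1,R{\left(-8 \right)} \right)}} = - \frac{5931}{3 - 5} = - \frac{5931}{-2} = \left(-5931\right) \left(- \frac{1}{2}\right) = \frac{5931}{2}$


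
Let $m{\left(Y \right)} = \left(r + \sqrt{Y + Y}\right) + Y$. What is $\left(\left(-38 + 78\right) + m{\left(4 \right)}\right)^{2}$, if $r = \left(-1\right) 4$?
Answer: $1608 + 160 \sqrt{2} \approx 1834.3$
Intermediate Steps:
$r = -4$
$m{\left(Y \right)} = -4 + Y + \sqrt{2} \sqrt{Y}$ ($m{\left(Y \right)} = \left(-4 + \sqrt{Y + Y}\right) + Y = \left(-4 + \sqrt{2 Y}\right) + Y = \left(-4 + \sqrt{2} \sqrt{Y}\right) + Y = -4 + Y + \sqrt{2} \sqrt{Y}$)
$\left(\left(-38 + 78\right) + m{\left(4 \right)}\right)^{2} = \left(\left(-38 + 78\right) + \left(-4 + 4 + \sqrt{2} \sqrt{4}\right)\right)^{2} = \left(40 + \left(-4 + 4 + \sqrt{2} \cdot 2\right)\right)^{2} = \left(40 + \left(-4 + 4 + 2 \sqrt{2}\right)\right)^{2} = \left(40 + 2 \sqrt{2}\right)^{2}$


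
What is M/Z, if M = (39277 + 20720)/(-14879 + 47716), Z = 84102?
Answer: 2857/131507494 ≈ 2.1725e-5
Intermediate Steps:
M = 8571/4691 (M = 59997/32837 = 59997*(1/32837) = 8571/4691 ≈ 1.8271)
M/Z = (8571/4691)/84102 = (8571/4691)*(1/84102) = 2857/131507494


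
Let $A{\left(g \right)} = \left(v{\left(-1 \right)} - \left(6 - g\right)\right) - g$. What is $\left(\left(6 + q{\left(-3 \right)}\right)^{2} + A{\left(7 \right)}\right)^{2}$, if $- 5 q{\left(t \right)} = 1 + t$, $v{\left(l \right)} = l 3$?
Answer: $\frac{638401}{625} \approx 1021.4$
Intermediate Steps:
$v{\left(l \right)} = 3 l$
$q{\left(t \right)} = - \frac{1}{5} - \frac{t}{5}$ ($q{\left(t \right)} = - \frac{1 + t}{5} = - \frac{1}{5} - \frac{t}{5}$)
$A{\left(g \right)} = -9$ ($A{\left(g \right)} = \left(3 \left(-1\right) - \left(6 - g\right)\right) - g = \left(-3 + \left(-6 + g\right)\right) - g = \left(-9 + g\right) - g = -9$)
$\left(\left(6 + q{\left(-3 \right)}\right)^{2} + A{\left(7 \right)}\right)^{2} = \left(\left(6 - - \frac{2}{5}\right)^{2} - 9\right)^{2} = \left(\left(6 + \left(- \frac{1}{5} + \frac{3}{5}\right)\right)^{2} - 9\right)^{2} = \left(\left(6 + \frac{2}{5}\right)^{2} - 9\right)^{2} = \left(\left(\frac{32}{5}\right)^{2} - 9\right)^{2} = \left(\frac{1024}{25} - 9\right)^{2} = \left(\frac{799}{25}\right)^{2} = \frac{638401}{625}$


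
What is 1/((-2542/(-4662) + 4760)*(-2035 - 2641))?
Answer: -333/7412683108 ≈ -4.4923e-8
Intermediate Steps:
1/((-2542/(-4662) + 4760)*(-2035 - 2641)) = 1/((-2542*(-1/4662) + 4760)*(-4676)) = 1/((1271/2331 + 4760)*(-4676)) = 1/((11096831/2331)*(-4676)) = 1/(-7412683108/333) = -333/7412683108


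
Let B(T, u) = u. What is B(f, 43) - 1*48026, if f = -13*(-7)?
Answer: -47983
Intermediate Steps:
f = 91
B(f, 43) - 1*48026 = 43 - 1*48026 = 43 - 48026 = -47983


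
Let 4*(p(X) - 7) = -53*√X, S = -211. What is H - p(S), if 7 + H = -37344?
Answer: -37358 + 53*I*√211/4 ≈ -37358.0 + 192.47*I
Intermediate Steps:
H = -37351 (H = -7 - 37344 = -37351)
p(X) = 7 - 53*√X/4 (p(X) = 7 + (-53*√X)/4 = 7 - 53*√X/4)
H - p(S) = -37351 - (7 - 53*I*√211/4) = -37351 + (-7 + 53*I*√211/4) = -37358 + 53*I*√211/4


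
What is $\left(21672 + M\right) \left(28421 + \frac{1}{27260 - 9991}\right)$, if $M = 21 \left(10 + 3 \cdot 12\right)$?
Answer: $\frac{1587254476500}{2467} \approx 6.4339 \cdot 10^{8}$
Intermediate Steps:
$M = 966$ ($M = 21 \left(10 + 36\right) = 21 \cdot 46 = 966$)
$\left(21672 + M\right) \left(28421 + \frac{1}{27260 - 9991}\right) = \left(21672 + 966\right) \left(28421 + \frac{1}{27260 - 9991}\right) = 22638 \left(28421 + \frac{1}{17269}\right) = 22638 \cdot \frac{490802250}{17269} = \frac{1587254476500}{2467}$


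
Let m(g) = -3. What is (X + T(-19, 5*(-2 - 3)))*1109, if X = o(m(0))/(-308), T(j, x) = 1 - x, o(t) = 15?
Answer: 8864237/308 ≈ 28780.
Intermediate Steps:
X = -15/308 (X = 15/(-308) = 15*(-1/308) = -15/308 ≈ -0.048701)
(X + T(-19, 5*(-2 - 3)))*1109 = (-15/308 + (1 - 5*(-2 - 3)))*1109 = (-15/308 + (1 - 5*(-5)))*1109 = (-15/308 + (1 - 1*(-25)))*1109 = (-15/308 + (1 + 25))*1109 = (-15/308 + 26)*1109 = (7993/308)*1109 = 8864237/308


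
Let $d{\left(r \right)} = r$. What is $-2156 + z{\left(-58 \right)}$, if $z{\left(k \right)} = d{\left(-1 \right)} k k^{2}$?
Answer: $192956$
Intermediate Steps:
$z{\left(k \right)} = - k^{3}$ ($z{\left(k \right)} = - k k^{2} = - k^{3}$)
$-2156 + z{\left(-58 \right)} = -2156 - \left(-58\right)^{3} = -2156 - -195112 = -2156 + 195112 = 192956$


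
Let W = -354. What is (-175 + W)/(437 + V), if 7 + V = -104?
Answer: -529/326 ≈ -1.6227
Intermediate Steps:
V = -111 (V = -7 - 104 = -111)
(-175 + W)/(437 + V) = (-175 - 354)/(437 - 111) = -529/326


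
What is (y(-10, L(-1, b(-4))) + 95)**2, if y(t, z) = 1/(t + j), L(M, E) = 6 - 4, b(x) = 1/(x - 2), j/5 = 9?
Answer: 11062276/1225 ≈ 9030.4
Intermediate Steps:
j = 45 (j = 5*9 = 45)
b(x) = 1/(-2 + x)
L(M, E) = 2
y(t, z) = 1/(45 + t) (y(t, z) = 1/(t + 45) = 1/(45 + t))
(y(-10, L(-1, b(-4))) + 95)**2 = (1/(45 - 10) + 95)**2 = (1/35 + 95)**2 = (3326/35)**2 = 11062276/1225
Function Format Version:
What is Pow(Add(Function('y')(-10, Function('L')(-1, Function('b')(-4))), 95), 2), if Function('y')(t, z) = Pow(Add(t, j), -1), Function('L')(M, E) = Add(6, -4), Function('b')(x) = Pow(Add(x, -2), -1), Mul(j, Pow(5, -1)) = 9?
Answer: Rational(11062276, 1225) ≈ 9030.4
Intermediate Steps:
j = 45 (j = Mul(5, 9) = 45)
Function('b')(x) = Pow(Add(-2, x), -1)
Function('L')(M, E) = 2
Function('y')(t, z) = Pow(Add(45, t), -1) (Function('y')(t, z) = Pow(Add(t, 45), -1) = Pow(Add(45, t), -1))
Pow(Add(Function('y')(-10, Function('L')(-1, Function('b')(-4))), 95), 2) = Pow(Add(Pow(Add(45, -10), -1), 95), 2) = Pow(Add(Pow(35, -1), 95), 2) = Pow(Add(Rational(1, 35), 95), 2) = Pow(Rational(3326, 35), 2) = Rational(11062276, 1225)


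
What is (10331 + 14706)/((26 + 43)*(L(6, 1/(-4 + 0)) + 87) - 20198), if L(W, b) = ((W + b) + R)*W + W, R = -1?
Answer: -50074/23629 ≈ -2.1192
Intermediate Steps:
L(W, b) = W + W*(-1 + W + b) (L(W, b) = ((W + b) - 1)*W + W = (-1 + W + b)*W + W = W*(-1 + W + b) + W = W + W*(-1 + W + b))
(10331 + 14706)/((26 + 43)*(L(6, 1/(-4 + 0)) + 87) - 20198) = (10331 + 14706)/((26 + 43)*(6*(6 + 1/(-4 + 0)) + 87) - 20198) = 25037/(69*(6*(6 + 1/(-4)) + 87) - 20198) = 25037/(69*(6*(6 - ¼) + 87) - 20198) = 25037/(69*(6*(23/4) + 87) - 20198) = 25037/(69*(69/2 + 87) - 20198) = 25037/(69*(243/2) - 20198) = 25037/(16767/2 - 20198) = 25037/(-23629/2) = 25037*(-2/23629) = -50074/23629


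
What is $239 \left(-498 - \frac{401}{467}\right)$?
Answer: $- \frac{55679113}{467} \approx -1.1923 \cdot 10^{5}$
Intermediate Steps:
$239 \left(-498 - \frac{401}{467}\right) = 239 \left(- \frac{232967}{467}\right) = - \frac{55679113}{467}$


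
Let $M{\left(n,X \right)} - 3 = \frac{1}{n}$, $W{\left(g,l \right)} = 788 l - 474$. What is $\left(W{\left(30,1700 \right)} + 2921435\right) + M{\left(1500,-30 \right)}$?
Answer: $\frac{6390846001}{1500} \approx 4.2606 \cdot 10^{6}$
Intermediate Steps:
$W{\left(g,l \right)} = -474 + 788 l$
$M{\left(n,X \right)} = 3 + \frac{1}{n}$
$\left(W{\left(30,1700 \right)} + 2921435\right) + M{\left(1500,-30 \right)} = \left(\left(-474 + 788 \cdot 1700\right) + 2921435\right) + \left(3 + \frac{1}{1500}\right) = \left(\left(-474 + 1339600\right) + 2921435\right) + \left(3 + \frac{1}{1500}\right) = \left(1339126 + 2921435\right) + \frac{4501}{1500} = 4260561 + \frac{4501}{1500} = \frac{6390846001}{1500}$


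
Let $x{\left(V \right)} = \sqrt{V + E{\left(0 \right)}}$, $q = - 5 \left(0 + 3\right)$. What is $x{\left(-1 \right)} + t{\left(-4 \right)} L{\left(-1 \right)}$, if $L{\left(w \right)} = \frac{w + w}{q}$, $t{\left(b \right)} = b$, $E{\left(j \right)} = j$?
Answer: $- \frac{8}{15} + i \approx -0.53333 + 1.0 i$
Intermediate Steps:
$q = -15$ ($q = \left(-5\right) 3 = -15$)
$L{\left(w \right)} = - \frac{2 w}{15}$ ($L{\left(w \right)} = \frac{w + w}{-15} = 2 w \left(- \frac{1}{15}\right) = - \frac{2 w}{15}$)
$x{\left(V \right)} = \sqrt{V}$ ($x{\left(V \right)} = \sqrt{V + 0} = \sqrt{V}$)
$x{\left(-1 \right)} + t{\left(-4 \right)} L{\left(-1 \right)} = \sqrt{-1} - 4 \left(\left(- \frac{2}{15}\right) \left(-1\right)\right) = i - \frac{8}{15} = - \frac{8}{15} + i$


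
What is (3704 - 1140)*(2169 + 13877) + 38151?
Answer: 41180095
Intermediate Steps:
(3704 - 1140)*(2169 + 13877) + 38151 = 2564*16046 + 38151 = 41141944 + 38151 = 41180095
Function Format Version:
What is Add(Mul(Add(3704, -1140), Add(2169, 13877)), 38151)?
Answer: 41180095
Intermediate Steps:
Add(Mul(Add(3704, -1140), Add(2169, 13877)), 38151) = Add(Mul(2564, 16046), 38151) = Add(41141944, 38151) = 41180095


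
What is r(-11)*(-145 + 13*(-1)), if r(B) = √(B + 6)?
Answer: -158*I*√5 ≈ -353.3*I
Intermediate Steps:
r(B) = √(6 + B)
r(-11)*(-145 + 13*(-1)) = √(6 - 11)*(-145 + 13*(-1)) = √(-5)*(-145 - 13) = (I*√5)*(-158) = -158*I*√5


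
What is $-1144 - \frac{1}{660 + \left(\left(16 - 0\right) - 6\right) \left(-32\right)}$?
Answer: $- \frac{388961}{340} \approx -1144.0$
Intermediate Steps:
$-1144 - \frac{1}{660 + \left(\left(16 - 0\right) - 6\right) \left(-32\right)} = -1144 - \frac{1}{660 + \left(\left(16 + 0\right) - 6\right) \left(-32\right)} = -1144 - \frac{1}{660 + \left(16 - 6\right) \left(-32\right)} = -1144 - \frac{1}{660 + 10 \left(-32\right)} = -1144 - \frac{1}{660 - 320} = -1144 - \frac{1}{340} = - \frac{388961}{340}$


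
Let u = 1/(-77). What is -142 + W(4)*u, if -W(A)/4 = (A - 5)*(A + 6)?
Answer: -10974/77 ≈ -142.52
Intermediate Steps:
u = -1/77 ≈ -0.012987
W(A) = -4*(-5 + A)*(6 + A) (W(A) = -4*(A - 5)*(A + 6) = -4*(-5 + A)*(6 + A))
-142 + W(4)*u = -142 + (120 - 4*4 - 4*4**2)*(-1/77) = -142 + (120 - 16 - 4*16)*(-1/77) = -142 + (120 - 16 - 64)*(-1/77) = -142 + 40*(-1/77) = -142 - 40/77 = -10974/77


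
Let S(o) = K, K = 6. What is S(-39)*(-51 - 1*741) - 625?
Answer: -5377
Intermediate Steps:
S(o) = 6
S(-39)*(-51 - 1*741) - 625 = 6*(-51 - 1*741) - 625 = 6*(-51 - 741) - 625 = 6*(-792) - 625 = -4752 - 625 = -5377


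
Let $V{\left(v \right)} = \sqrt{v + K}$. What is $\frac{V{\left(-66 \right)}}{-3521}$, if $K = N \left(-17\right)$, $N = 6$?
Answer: $- \frac{2 i \sqrt{42}}{3521} \approx - 0.0036812 i$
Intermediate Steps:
$K = -102$ ($K = 6 \left(-17\right) = -102$)
$V{\left(v \right)} = \sqrt{-102 + v}$ ($V{\left(v \right)} = \sqrt{v - 102} = \sqrt{-102 + v}$)
$\frac{V{\left(-66 \right)}}{-3521} = \frac{\sqrt{-102 - 66}}{-3521} = \sqrt{-168} \left(- \frac{1}{3521}\right) = 2 i \sqrt{42} \left(- \frac{1}{3521}\right) = - \frac{2 i \sqrt{42}}{3521}$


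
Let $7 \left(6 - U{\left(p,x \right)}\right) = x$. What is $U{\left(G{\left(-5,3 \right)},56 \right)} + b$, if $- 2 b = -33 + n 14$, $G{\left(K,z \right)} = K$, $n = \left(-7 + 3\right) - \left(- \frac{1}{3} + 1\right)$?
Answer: $\frac{283}{6} \approx 47.167$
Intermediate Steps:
$n = - \frac{14}{3}$ ($n = -4 - \frac{2}{3} = - \frac{14}{3} \approx -4.6667$)
$U{\left(p,x \right)} = 6 - \frac{x}{7}$
$b = \frac{295}{6}$ ($b = - \frac{-33 - \frac{196}{3}}{2} = \left(- \frac{1}{2}\right) \left(- \frac{295}{3}\right) = \frac{295}{6} \approx 49.167$)
$U{\left(G{\left(-5,3 \right)},56 \right)} + b = \left(6 - 8\right) + \frac{295}{6} = -2 + \frac{295}{6} = \frac{283}{6}$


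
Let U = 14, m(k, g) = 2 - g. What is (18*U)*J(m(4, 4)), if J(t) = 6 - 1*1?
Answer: 1260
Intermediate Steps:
J(t) = 5 (J(t) = 6 - 1 = 5)
(18*U)*J(m(4, 4)) = (18*14)*5 = 252*5 = 1260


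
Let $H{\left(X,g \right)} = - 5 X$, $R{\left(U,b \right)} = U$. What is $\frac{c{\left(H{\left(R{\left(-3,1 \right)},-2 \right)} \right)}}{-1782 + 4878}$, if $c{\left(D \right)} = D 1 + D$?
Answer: $\frac{5}{516} \approx 0.0096899$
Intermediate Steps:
$c{\left(D \right)} = 2 D$ ($c{\left(D \right)} = D + D = 2 D$)
$\frac{c{\left(H{\left(R{\left(-3,1 \right)},-2 \right)} \right)}}{-1782 + 4878} = \frac{2 \left(\left(-5\right) \left(-3\right)\right)}{-1782 + 4878} = \frac{2 \cdot 15}{3096} = 30 \cdot \frac{1}{3096} = \frac{5}{516}$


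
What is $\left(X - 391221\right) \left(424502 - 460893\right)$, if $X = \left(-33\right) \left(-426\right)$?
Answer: $13725338733$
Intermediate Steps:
$X = 14058$
$\left(X - 391221\right) \left(424502 - 460893\right) = \left(14058 - 391221\right) \left(424502 - 460893\right) = \left(-377163\right) \left(-36391\right) = 13725338733$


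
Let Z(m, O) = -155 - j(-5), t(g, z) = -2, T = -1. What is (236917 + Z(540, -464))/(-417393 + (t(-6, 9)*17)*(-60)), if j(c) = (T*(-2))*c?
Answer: -78924/138451 ≈ -0.57005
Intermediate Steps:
j(c) = 2*c (j(c) = (-1*(-2))*c = 2*c)
Z(m, O) = -145 (Z(m, O) = -155 - 2*(-5) = -155 - 1*(-10) = -155 + 10 = -145)
(236917 + Z(540, -464))/(-417393 + (t(-6, 9)*17)*(-60)) = (236917 - 145)/(-417393 - 2*17*(-60)) = 236772/(-417393 - 34*(-60)) = 236772/(-417393 + 2040) = 236772/(-415353) = 236772*(-1/415353) = -78924/138451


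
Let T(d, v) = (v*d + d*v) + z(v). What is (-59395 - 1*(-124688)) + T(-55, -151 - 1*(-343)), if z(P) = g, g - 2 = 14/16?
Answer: 353407/8 ≈ 44176.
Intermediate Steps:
g = 23/8 (g = 2 + 14/16 = 2 + 14*(1/16) = 2 + 7/8 = 23/8 ≈ 2.8750)
z(P) = 23/8
T(d, v) = 23/8 + 2*d*v (T(d, v) = (v*d + d*v) + 23/8 = (d*v + d*v) + 23/8 = 2*d*v + 23/8 = 23/8 + 2*d*v)
(-59395 - 1*(-124688)) + T(-55, -151 - 1*(-343)) = (-59395 - 1*(-124688)) + (23/8 + 2*(-55)*(-151 - 1*(-343))) = (-59395 + 124688) + (23/8 + 2*(-55)*(-151 + 343)) = 65293 + (23/8 + 2*(-55)*192) = 65293 + (23/8 - 21120) = 65293 - 168937/8 = 353407/8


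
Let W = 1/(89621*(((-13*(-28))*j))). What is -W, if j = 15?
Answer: -1/489330660 ≈ -2.0436e-9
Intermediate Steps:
W = 1/489330660 (W = 1/(89621*((-13*(-28)*15))) = 1/(89621*((364*15))) = (1/89621)/5460 = (1/89621)*(1/5460) = 1/489330660 ≈ 2.0436e-9)
-W = -1*1/489330660 = -1/489330660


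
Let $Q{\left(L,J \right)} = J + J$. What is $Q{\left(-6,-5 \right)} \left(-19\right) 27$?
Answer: $5130$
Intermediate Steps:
$Q{\left(L,J \right)} = 2 J$
$Q{\left(-6,-5 \right)} \left(-19\right) 27 = 2 \left(-5\right) \left(-19\right) 27 = \left(-10\right) \left(-19\right) 27 = 190 \cdot 27 = 5130$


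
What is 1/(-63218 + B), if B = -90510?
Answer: -1/153728 ≈ -6.5050e-6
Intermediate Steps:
1/(-63218 + B) = 1/(-63218 - 90510) = 1/(-153728) = -1/153728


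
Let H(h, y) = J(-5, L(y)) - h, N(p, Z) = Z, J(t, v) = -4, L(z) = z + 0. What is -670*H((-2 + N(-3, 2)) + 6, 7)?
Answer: 6700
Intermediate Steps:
L(z) = z
H(h, y) = -4 - h
-670*H((-2 + N(-3, 2)) + 6, 7) = -670*(-4 - ((-2 + 2) + 6)) = -670*(-4 - (0 + 6)) = -670*(-4 - 1*6) = -670*(-4 - 6) = -670*(-10) = 6700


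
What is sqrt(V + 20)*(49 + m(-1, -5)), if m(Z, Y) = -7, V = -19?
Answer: 42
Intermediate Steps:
sqrt(V + 20)*(49 + m(-1, -5)) = sqrt(-19 + 20)*(49 - 7) = sqrt(1)*42 = 1*42 = 42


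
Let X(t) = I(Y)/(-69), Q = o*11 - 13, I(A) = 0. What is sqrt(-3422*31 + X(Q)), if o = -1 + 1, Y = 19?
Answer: I*sqrt(106082) ≈ 325.7*I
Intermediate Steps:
o = 0
Q = -13 (Q = 0*11 - 13 = 0 - 13 = -13)
X(t) = 0 (X(t) = 0/(-69) = 0*(-1/69) = 0)
sqrt(-3422*31 + X(Q)) = sqrt(-3422*31 + 0) = sqrt(-106082 + 0) = sqrt(-106082) = I*sqrt(106082)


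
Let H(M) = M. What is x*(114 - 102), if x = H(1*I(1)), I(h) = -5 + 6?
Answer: 12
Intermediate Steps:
I(h) = 1
x = 1 (x = 1*1 = 1)
x*(114 - 102) = 1*(114 - 102) = 1*12 = 12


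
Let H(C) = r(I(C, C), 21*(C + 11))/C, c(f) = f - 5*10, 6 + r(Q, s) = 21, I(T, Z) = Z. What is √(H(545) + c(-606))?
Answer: I*√7793609/109 ≈ 25.612*I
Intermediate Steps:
r(Q, s) = 15 (r(Q, s) = -6 + 21 = 15)
c(f) = -50 + f (c(f) = f - 50 = -50 + f)
H(C) = 15/C
√(H(545) + c(-606)) = √(15/545 + (-50 - 606)) = √(15*(1/545) - 656) = √(3/109 - 656) = √(-71501/109) = I*√7793609/109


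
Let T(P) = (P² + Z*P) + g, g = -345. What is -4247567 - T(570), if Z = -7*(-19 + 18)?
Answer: -4576112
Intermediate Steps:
Z = 7 (Z = -7*(-1) = 7)
T(P) = -345 + P² + 7*P (T(P) = (P² + 7*P) - 345 = -345 + P² + 7*P)
-4247567 - T(570) = -4247567 - (-345 + 570² + 7*570) = -4247567 - (-345 + 324900 + 3990) = -4247567 - 1*328545 = -4247567 - 328545 = -4576112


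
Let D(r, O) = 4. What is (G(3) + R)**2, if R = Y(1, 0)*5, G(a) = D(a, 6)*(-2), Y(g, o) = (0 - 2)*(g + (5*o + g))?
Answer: 784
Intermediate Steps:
Y(g, o) = -10*o - 4*g (Y(g, o) = -2*(g + (g + 5*o)) = -2*(2*g + 5*o) = -10*o - 4*g)
G(a) = -8 (G(a) = 4*(-2) = -8)
R = -20 (R = (-10*0 - 4*1)*5 = (0 - 4)*5 = -4*5 = -20)
(G(3) + R)**2 = (-8 - 20)**2 = (-28)**2 = 784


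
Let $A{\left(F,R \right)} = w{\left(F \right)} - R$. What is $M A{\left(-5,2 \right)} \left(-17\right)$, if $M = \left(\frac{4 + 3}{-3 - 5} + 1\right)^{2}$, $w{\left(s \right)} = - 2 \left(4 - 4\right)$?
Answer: $\frac{17}{32} \approx 0.53125$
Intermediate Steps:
$w{\left(s \right)} = 0$ ($w{\left(s \right)} = \left(-2\right) 0 = 0$)
$A{\left(F,R \right)} = - R$ ($A{\left(F,R \right)} = 0 - R = - R$)
$M = \frac{1}{64}$ ($M = \left(\frac{7}{-8} + 1\right)^{2} = \left(7 \left(- \frac{1}{8}\right) + 1\right)^{2} = \left(- \frac{7}{8} + 1\right)^{2} = \left(\frac{1}{8}\right)^{2} = \frac{1}{64} \approx 0.015625$)
$M A{\left(-5,2 \right)} \left(-17\right) = \frac{\left(-1\right) 2}{64} \left(-17\right) = \frac{1}{64} \left(-2\right) \left(-17\right) = \left(- \frac{1}{32}\right) \left(-17\right) = \frac{17}{32}$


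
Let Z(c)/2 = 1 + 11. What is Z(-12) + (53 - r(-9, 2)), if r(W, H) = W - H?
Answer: 88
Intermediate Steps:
Z(c) = 24 (Z(c) = 2*(1 + 11) = 2*12 = 24)
Z(-12) + (53 - r(-9, 2)) = 24 + (53 - (-9 - 1*2)) = 24 + (53 - (-9 - 2)) = 24 + (53 - 1*(-11)) = 24 + (53 + 11) = 24 + 64 = 88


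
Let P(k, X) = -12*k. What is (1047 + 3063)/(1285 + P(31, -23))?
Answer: 4110/913 ≈ 4.5016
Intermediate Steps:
(1047 + 3063)/(1285 + P(31, -23)) = (1047 + 3063)/(1285 - 12*31) = 4110/(1285 - 372) = 4110/913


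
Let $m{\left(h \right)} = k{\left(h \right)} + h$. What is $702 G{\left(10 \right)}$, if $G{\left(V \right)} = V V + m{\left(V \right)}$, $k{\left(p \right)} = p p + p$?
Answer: $154440$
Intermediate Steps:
$k{\left(p \right)} = p + p^{2}$ ($k{\left(p \right)} = p^{2} + p = p + p^{2}$)
$m{\left(h \right)} = h + h \left(1 + h\right)$ ($m{\left(h \right)} = h \left(1 + h\right) + h = h + h \left(1 + h\right)$)
$G{\left(V \right)} = V^{2} + V \left(2 + V\right)$ ($G{\left(V \right)} = V V + V \left(2 + V\right) = V^{2} + V \left(2 + V\right)$)
$702 G{\left(10 \right)} = 702 \cdot 2 \cdot 10 \left(1 + 10\right) = 702 \cdot 2 \cdot 10 \cdot 11 = 702 \cdot 220 = 154440$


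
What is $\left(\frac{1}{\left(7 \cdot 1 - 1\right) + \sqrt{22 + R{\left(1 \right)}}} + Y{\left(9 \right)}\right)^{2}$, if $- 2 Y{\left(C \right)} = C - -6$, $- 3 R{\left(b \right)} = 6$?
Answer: $\frac{1627}{32} + \frac{57 \sqrt{5}}{32} \approx 54.827$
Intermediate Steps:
$R{\left(b \right)} = -2$ ($R{\left(b \right)} = \left(- \frac{1}{3}\right) 6 = -2$)
$Y{\left(C \right)} = -3 - \frac{C}{2}$ ($Y{\left(C \right)} = - \frac{C - -6}{2} = - \frac{C + 6}{2} = - \frac{6 + C}{2} = -3 - \frac{C}{2}$)
$\left(\frac{1}{\left(7 \cdot 1 - 1\right) + \sqrt{22 + R{\left(1 \right)}}} + Y{\left(9 \right)}\right)^{2} = \left(\frac{1}{\left(7 \cdot 1 - 1\right) + \sqrt{22 - 2}} - \frac{15}{2}\right)^{2} = \left(\frac{1}{\left(7 - 1\right) + \sqrt{20}} - \frac{15}{2}\right)^{2} = \left(\frac{1}{6 + 2 \sqrt{5}} - \frac{15}{2}\right)^{2} = \left(- \frac{15}{2} + \frac{1}{6 + 2 \sqrt{5}}\right)^{2}$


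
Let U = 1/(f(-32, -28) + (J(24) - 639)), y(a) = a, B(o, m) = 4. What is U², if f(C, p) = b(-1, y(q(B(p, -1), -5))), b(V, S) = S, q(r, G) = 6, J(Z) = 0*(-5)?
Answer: 1/400689 ≈ 2.4957e-6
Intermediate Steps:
J(Z) = 0
f(C, p) = 6
U = -1/633 (U = 1/(6 + (0 - 639)) = 1/(6 - 639) = 1/(-633) = -1/633 ≈ -0.0015798)
U² = (-1/633)² = 1/400689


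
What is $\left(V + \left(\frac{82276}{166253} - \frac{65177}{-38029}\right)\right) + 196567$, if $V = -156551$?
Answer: $\frac{253012537191177}{6322435337} \approx 40018.0$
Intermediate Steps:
$\left(V + \left(\frac{82276}{166253} - \frac{65177}{-38029}\right)\right) + 196567 = \left(-156551 + \left(\frac{82276}{166253} - \frac{65177}{-38029}\right)\right) + 196567 = \left(-156551 + \left(82276 \cdot \frac{1}{166253} - - \frac{65177}{38029}\right)\right) + 196567 = \left(-156551 + \left(\frac{82276}{166253} + \frac{65177}{38029}\right)\right) + 196567 = \left(-156551 + \frac{13964745785}{6322435337}\right) + 196567 = - \frac{989769609696902}{6322435337} + 196567 = \frac{253012537191177}{6322435337}$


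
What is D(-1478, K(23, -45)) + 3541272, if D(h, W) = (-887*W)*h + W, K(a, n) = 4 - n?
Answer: 67779635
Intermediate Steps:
D(h, W) = W - 887*W*h (D(h, W) = -887*W*h + W = W - 887*W*h)
D(-1478, K(23, -45)) + 3541272 = (4 - 1*(-45))*(1 - 887*(-1478)) + 3541272 = (4 + 45)*(1 + 1310986) + 3541272 = 49*1310987 + 3541272 = 64238363 + 3541272 = 67779635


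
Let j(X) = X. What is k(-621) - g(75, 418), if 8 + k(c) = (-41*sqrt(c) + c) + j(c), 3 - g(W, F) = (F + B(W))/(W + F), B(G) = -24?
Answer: -617335/493 - 123*I*sqrt(69) ≈ -1252.2 - 1021.7*I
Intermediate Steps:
g(W, F) = 3 - (-24 + F)/(F + W) (g(W, F) = 3 - (F - 24)/(W + F) = 3 - (-24 + F)/(F + W))
k(c) = -8 - 41*sqrt(c) + 2*c (k(c) = -8 + ((-41*sqrt(c) + c) + c) = -8 + ((c - 41*sqrt(c)) + c) = -8 + (-41*sqrt(c) + 2*c) = -8 - 41*sqrt(c) + 2*c)
k(-621) - g(75, 418) = (-8 - 123*I*sqrt(69) + 2*(-621)) - (24 + 2*418 + 3*75)/(418 + 75) = (-8 - 123*I*sqrt(69) - 1242) - (24 + 836 + 225)/493 = (-8 - 123*I*sqrt(69) - 1242) - 1085/493 = (-1250 - 123*I*sqrt(69)) - 1*1085/493 = (-1250 - 123*I*sqrt(69)) - 1085/493 = -617335/493 - 123*I*sqrt(69)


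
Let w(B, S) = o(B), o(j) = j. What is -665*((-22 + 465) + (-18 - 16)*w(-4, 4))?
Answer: -385035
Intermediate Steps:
w(B, S) = B
-665*((-22 + 465) + (-18 - 16)*w(-4, 4)) = -665*((-22 + 465) + (-18 - 16)*(-4)) = -665*(443 - 34*(-4)) = -665*(443 + 136) = -665*579 = -385035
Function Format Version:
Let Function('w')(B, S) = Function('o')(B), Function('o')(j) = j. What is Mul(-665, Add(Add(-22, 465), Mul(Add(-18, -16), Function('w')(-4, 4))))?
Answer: -385035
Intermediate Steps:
Function('w')(B, S) = B
Mul(-665, Add(Add(-22, 465), Mul(Add(-18, -16), Function('w')(-4, 4)))) = Mul(-665, Add(Add(-22, 465), Mul(Add(-18, -16), -4))) = Mul(-665, Add(443, Mul(-34, -4))) = Mul(-665, Add(443, 136)) = Mul(-665, 579) = -385035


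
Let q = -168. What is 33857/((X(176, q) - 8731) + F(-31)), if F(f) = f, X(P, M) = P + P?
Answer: -33857/8410 ≈ -4.0258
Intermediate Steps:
X(P, M) = 2*P
33857/((X(176, q) - 8731) + F(-31)) = 33857/((2*176 - 8731) - 31) = 33857/((352 - 8731) - 31) = 33857/(-8379 - 31) = 33857/(-8410) = 33857*(-1/8410) = -33857/8410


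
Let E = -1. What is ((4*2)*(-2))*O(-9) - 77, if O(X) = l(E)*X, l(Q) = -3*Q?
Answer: 355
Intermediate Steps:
O(X) = 3*X (O(X) = (-3*(-1))*X = 3*X)
((4*2)*(-2))*O(-9) - 77 = ((4*2)*(-2))*(3*(-9)) - 77 = (8*(-2))*(-27) - 77 = -16*(-27) - 77 = 432 - 77 = 355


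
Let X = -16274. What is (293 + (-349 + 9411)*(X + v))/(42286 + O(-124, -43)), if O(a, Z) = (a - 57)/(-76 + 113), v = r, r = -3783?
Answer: -6724980917/1564401 ≈ -4298.8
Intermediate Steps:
v = -3783
O(a, Z) = -57/37 + a/37 (O(a, Z) = (-57 + a)/37 = (-57 + a)*(1/37) = -57/37 + a/37)
(293 + (-349 + 9411)*(X + v))/(42286 + O(-124, -43)) = (293 + (-349 + 9411)*(-16274 - 3783))/(42286 + (-57/37 + (1/37)*(-124))) = (293 + 9062*(-20057))/(42286 + (-57/37 - 124/37)) = (293 - 181756534)/(42286 - 181/37) = -181756241/1564401/37 = -181756241*37/1564401 = -6724980917/1564401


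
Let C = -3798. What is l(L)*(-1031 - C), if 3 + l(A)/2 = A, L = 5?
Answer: 11068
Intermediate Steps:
l(A) = -6 + 2*A
l(L)*(-1031 - C) = (-6 + 2*5)*(-1031 - 1*(-3798)) = (-6 + 10)*(-1031 + 3798) = 4*2767 = 11068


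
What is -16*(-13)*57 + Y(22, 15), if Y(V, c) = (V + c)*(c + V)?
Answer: 13225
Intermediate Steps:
Y(V, c) = (V + c)² (Y(V, c) = (V + c)*(V + c) = (V + c)²)
-16*(-13)*57 + Y(22, 15) = -16*(-13)*57 + (22 + 15)² = 208*57 + 37² = 11856 + 1369 = 13225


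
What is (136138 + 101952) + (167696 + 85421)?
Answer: 491207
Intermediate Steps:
(136138 + 101952) + (167696 + 85421) = 238090 + 253117 = 491207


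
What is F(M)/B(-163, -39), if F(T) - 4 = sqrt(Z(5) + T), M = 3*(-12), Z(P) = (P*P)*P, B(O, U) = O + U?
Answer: -2/101 - sqrt(89)/202 ≈ -0.066505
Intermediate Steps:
Z(P) = P**3 (Z(P) = P**2*P = P**3)
M = -36
F(T) = 4 + sqrt(125 + T) (F(T) = 4 + sqrt(5**3 + T) = 4 + sqrt(125 + T))
F(M)/B(-163, -39) = (4 + sqrt(125 - 36))/(-163 - 39) = (4 + sqrt(89))/(-202) = (4 + sqrt(89))*(-1/202) = -2/101 - sqrt(89)/202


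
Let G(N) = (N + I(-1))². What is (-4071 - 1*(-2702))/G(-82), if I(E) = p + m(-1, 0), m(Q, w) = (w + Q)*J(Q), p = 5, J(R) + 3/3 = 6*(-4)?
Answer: -1369/2704 ≈ -0.50629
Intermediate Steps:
J(R) = -25 (J(R) = -1 + 6*(-4) = -1 - 24 = -25)
m(Q, w) = -25*Q - 25*w (m(Q, w) = (w + Q)*(-25) = (Q + w)*(-25) = -25*Q - 25*w)
I(E) = 30 (I(E) = 5 + (-25*(-1) - 25*0) = 5 + (25 + 0) = 5 + 25 = 30)
G(N) = (30 + N)² (G(N) = (N + 30)² = (30 + N)²)
(-4071 - 1*(-2702))/G(-82) = (-4071 - 1*(-2702))/((30 - 82)²) = (-4071 + 2702)/((-52)²) = -1369/2704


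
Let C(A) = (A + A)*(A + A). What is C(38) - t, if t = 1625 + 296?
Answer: 3855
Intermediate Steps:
C(A) = 4*A**2 (C(A) = (2*A)*(2*A) = 4*A**2)
t = 1921
C(38) - t = 4*38**2 - 1*1921 = 4*1444 - 1921 = 5776 - 1921 = 3855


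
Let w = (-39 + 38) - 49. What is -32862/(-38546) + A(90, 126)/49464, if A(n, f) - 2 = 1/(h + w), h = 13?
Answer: 30072897337/35272827864 ≈ 0.85258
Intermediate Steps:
w = -50 (w = -1 - 49 = -50)
A(n, f) = 73/37 (A(n, f) = 2 + 1/(13 - 50) = 2 + 1/(-37) = 2 - 1/37 = 73/37)
-32862/(-38546) + A(90, 126)/49464 = -32862/(-38546) + (73/37)/49464 = -32862*(-1/38546) + (73/37)*(1/49464) = 16431/19273 + 73/1830168 = 30072897337/35272827864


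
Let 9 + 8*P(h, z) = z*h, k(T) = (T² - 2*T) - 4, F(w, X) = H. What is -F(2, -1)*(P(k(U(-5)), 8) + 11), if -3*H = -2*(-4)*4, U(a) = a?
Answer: 436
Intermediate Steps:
H = -32/3 (H = -(-2*(-4))*4/3 = -8*4/3 = -⅓*32 = -32/3 ≈ -10.667)
F(w, X) = -32/3
k(T) = -4 + T² - 2*T
P(h, z) = -9/8 + h*z/8 (P(h, z) = -9/8 + (z*h)/8 = -9/8 + (h*z)/8 = -9/8 + h*z/8)
-F(2, -1)*(P(k(U(-5)), 8) + 11) = -(-32)*((-9/8 + (⅛)*(-4 + (-5)² - 2*(-5))*8) + 11)/3 = -(-32)*((-9/8 + (⅛)*(-4 + 25 + 10)*8) + 11)/3 = -(-32)*((-9/8 + (⅛)*31*8) + 11)/3 = -(-32)*((-9/8 + 31) + 11)/3 = -(-32)*(239/8 + 11)/3 = -(-32)*327/(3*8) = -1*(-436) = 436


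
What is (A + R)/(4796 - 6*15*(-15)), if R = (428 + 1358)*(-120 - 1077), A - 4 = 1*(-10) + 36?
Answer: -1068906/3073 ≈ -347.84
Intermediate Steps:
A = 30 (A = 4 + (1*(-10) + 36) = 4 + (-10 + 36) = 4 + 26 = 30)
R = -2137842 (R = 1786*(-1197) = -2137842)
(A + R)/(4796 - 6*15*(-15)) = (30 - 2137842)/(4796 - 6*15*(-15)) = -2137812/(4796 - 90*(-15)) = -2137812/(4796 + 1350) = -2137812/6146 = -2137812*1/6146 = -1068906/3073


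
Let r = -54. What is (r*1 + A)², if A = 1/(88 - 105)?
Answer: 844561/289 ≈ 2922.4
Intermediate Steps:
A = -1/17 (A = 1/(-17) = -1/17 ≈ -0.058824)
(r*1 + A)² = (-54*1 - 1/17)² = (-54 - 1/17)² = (-919/17)² = 844561/289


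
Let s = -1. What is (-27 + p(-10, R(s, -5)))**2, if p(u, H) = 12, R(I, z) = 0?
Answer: 225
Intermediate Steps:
(-27 + p(-10, R(s, -5)))**2 = (-27 + 12)**2 = (-15)**2 = 225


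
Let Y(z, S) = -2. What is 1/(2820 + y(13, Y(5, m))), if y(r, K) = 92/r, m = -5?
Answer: 13/36752 ≈ 0.00035372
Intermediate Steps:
1/(2820 + y(13, Y(5, m))) = 1/(2820 + 92/13) = 1/(36752/13) = 13/36752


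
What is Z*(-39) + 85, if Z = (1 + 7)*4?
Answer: -1163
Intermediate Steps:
Z = 32 (Z = 8*4 = 32)
Z*(-39) + 85 = 32*(-39) + 85 = -1248 + 85 = -1163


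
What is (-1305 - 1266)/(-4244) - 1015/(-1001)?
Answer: 983033/606892 ≈ 1.6198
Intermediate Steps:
(-1305 - 1266)/(-4244) - 1015/(-1001) = -2571*(-1/4244) - 1015*(-1/1001) = 2571/4244 + 145/143 = 983033/606892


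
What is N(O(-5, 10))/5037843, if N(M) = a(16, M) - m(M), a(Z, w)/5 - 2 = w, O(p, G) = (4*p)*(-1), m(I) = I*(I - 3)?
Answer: -230/5037843 ≈ -4.5654e-5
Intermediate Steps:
m(I) = I*(-3 + I)
O(p, G) = -4*p
a(Z, w) = 10 + 5*w
N(M) = 10 + 5*M - M*(-3 + M) (N(M) = (10 + 5*M) - M*(-3 + M) = 10 + 5*M - M*(-3 + M))
N(O(-5, 10))/5037843 = (10 - (-4*(-5))² + 8*(-4*(-5)))/5037843 = (10 - 1*20² + 8*20)*(1/5037843) = (10 - 1*400 + 160)*(1/5037843) = (10 - 400 + 160)*(1/5037843) = -230*1/5037843 = -230/5037843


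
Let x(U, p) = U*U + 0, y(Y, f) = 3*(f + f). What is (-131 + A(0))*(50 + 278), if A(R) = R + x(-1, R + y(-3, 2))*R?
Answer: -42968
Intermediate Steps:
y(Y, f) = 6*f (y(Y, f) = 3*(2*f) = 6*f)
x(U, p) = U**2 (x(U, p) = U**2 + 0 = U**2)
A(R) = 2*R (A(R) = R + (-1)**2*R = R + 1*R = R + R = 2*R)
(-131 + A(0))*(50 + 278) = (-131 + 2*0)*(50 + 278) = (-131 + 0)*328 = -131*328 = -42968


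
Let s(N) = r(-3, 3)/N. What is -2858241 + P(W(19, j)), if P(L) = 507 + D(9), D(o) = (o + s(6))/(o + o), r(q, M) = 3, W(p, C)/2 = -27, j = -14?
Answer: -102878405/36 ≈ -2.8577e+6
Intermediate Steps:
W(p, C) = -54 (W(p, C) = 2*(-27) = -54)
s(N) = 3/N
D(o) = (1/2 + o)/(2*o) (D(o) = (o + 3/6)/(o + o) = (o + 3*(1/6))/((2*o)) = (o + 1/2)*(1/(2*o)) = (1/2 + o)*(1/(2*o)) = (1/2 + o)/(2*o))
P(L) = 18271/36 (P(L) = 507 + (1/4)*(1 + 2*9)/9 = 507 + (1/4)*(1/9)*(1 + 18) = 507 + (1/4)*(1/9)*19 = 507 + 19/36 = 18271/36)
-2858241 + P(W(19, j)) = -2858241 + 18271/36 = -102878405/36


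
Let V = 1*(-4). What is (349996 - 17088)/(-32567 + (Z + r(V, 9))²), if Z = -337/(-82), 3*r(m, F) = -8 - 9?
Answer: -20146260528/1970677883 ≈ -10.223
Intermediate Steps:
V = -4
r(m, F) = -17/3 (r(m, F) = (-8 - 9)/3 = (⅓)*(-17) = -17/3)
Z = 337/82 (Z = -337*(-1/82) = 337/82 ≈ 4.1098)
(349996 - 17088)/(-32567 + (Z + r(V, 9))²) = (349996 - 17088)/(-32567 + (337/82 - 17/3)²) = 332908/(-32567 + (-383/246)²) = 332908/(-32567 + 146689/60516) = 332908/(-1970677883/60516) = 332908*(-60516/1970677883) = -20146260528/1970677883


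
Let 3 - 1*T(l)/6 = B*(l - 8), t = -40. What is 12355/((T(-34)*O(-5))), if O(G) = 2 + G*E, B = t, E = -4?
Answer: -12355/221364 ≈ -0.055813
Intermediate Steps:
B = -40
O(G) = 2 - 4*G (O(G) = 2 + G*(-4) = 2 - 4*G)
T(l) = -1902 + 240*l (T(l) = 18 - (-240)*(l - 8) = 18 - (-240)*(-8 + l) = 18 - 6*(320 - 40*l) = 18 + (-1920 + 240*l) = -1902 + 240*l)
12355/((T(-34)*O(-5))) = 12355/(((-1902 + 240*(-34))*(2 - 4*(-5)))) = 12355/(((-1902 - 8160)*(2 + 20))) = 12355/((-10062*22)) = 12355/(-221364) = 12355*(-1/221364) = -12355/221364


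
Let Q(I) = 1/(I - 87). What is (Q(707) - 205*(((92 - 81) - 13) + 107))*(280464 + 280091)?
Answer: -1496177238389/124 ≈ -1.2066e+10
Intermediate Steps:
Q(I) = 1/(-87 + I)
(Q(707) - 205*(((92 - 81) - 13) + 107))*(280464 + 280091) = (1/(-87 + 707) - 205*(((92 - 81) - 13) + 107))*(280464 + 280091) = (1/620 - 205*((11 - 13) + 107))*560555 = (1/620 - 205*(-2 + 107))*560555 = (1/620 - 205*105)*560555 = (1/620 - 21525)*560555 = -13345499/620*560555 = -1496177238389/124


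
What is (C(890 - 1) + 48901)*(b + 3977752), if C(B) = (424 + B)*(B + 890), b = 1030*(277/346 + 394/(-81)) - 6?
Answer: 132785239031018104/14013 ≈ 9.4759e+12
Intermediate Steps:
b = -58735883/14013 (b = 1030*(277*(1/346) + 394*(-1/81)) - 6 = 1030*(277/346 - 394/81) - 6 = 1030*(-113887/28026) - 6 = -58651805/14013 - 6 = -58735883/14013 ≈ -4191.5)
C(B) = (424 + B)*(890 + B)
(C(890 - 1) + 48901)*(b + 3977752) = ((377360 + (890 - 1)² + 1314*(890 - 1)) + 48901)*(-58735883/14013 + 3977752) = ((377360 + 889² + 1314*889) + 48901)*(55681502893/14013) = ((377360 + 790321 + 1168146) + 48901)*(55681502893/14013) = (2335827 + 48901)*(55681502893/14013) = 2384728*(55681502893/14013) = 132785239031018104/14013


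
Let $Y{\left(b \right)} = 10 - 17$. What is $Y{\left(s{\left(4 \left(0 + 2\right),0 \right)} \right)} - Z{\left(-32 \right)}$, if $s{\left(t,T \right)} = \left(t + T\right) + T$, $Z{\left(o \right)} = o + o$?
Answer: $57$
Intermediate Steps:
$Z{\left(o \right)} = 2 o$
$s{\left(t,T \right)} = t + 2 T$ ($s{\left(t,T \right)} = \left(T + t\right) + T = t + 2 T$)
$Y{\left(b \right)} = -7$ ($Y{\left(b \right)} = 10 - 17 = -7$)
$Y{\left(s{\left(4 \left(0 + 2\right),0 \right)} \right)} - Z{\left(-32 \right)} = -7 - 2 \left(-32\right) = -7 - -64 = -7 + 64 = 57$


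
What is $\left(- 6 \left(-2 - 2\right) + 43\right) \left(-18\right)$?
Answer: $-1206$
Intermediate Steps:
$\left(- 6 \left(-2 - 2\right) + 43\right) \left(-18\right) = \left(\left(-6\right) \left(-4\right) + 43\right) \left(-18\right) = \left(24 + 43\right) \left(-18\right) = 67 \left(-18\right) = -1206$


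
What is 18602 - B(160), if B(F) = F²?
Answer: -6998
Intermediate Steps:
18602 - B(160) = 18602 - 1*160² = 18602 - 1*25600 = 18602 - 25600 = -6998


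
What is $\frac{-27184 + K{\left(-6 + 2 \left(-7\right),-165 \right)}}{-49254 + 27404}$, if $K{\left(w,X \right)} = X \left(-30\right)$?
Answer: $\frac{11117}{10925} \approx 1.0176$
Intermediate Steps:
$K{\left(w,X \right)} = - 30 X$
$\frac{-27184 + K{\left(-6 + 2 \left(-7\right),-165 \right)}}{-49254 + 27404} = \frac{-27184 - -4950}{-49254 + 27404} = \frac{-27184 + 4950}{-21850} = \left(-22234\right) \left(- \frac{1}{21850}\right) = \frac{11117}{10925}$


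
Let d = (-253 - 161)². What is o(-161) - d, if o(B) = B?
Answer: -171557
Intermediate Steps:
d = 171396 (d = (-414)² = 171396)
o(-161) - d = -161 - 1*171396 = -161 - 171396 = -171557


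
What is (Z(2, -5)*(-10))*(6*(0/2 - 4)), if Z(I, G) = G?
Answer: -1200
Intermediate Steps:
(Z(2, -5)*(-10))*(6*(0/2 - 4)) = (-5*(-10))*(6*(0/2 - 4)) = 50*(6*(0*(1/2) - 4)) = 50*(6*(0 - 4)) = 50*(6*(-4)) = 50*(-24) = -1200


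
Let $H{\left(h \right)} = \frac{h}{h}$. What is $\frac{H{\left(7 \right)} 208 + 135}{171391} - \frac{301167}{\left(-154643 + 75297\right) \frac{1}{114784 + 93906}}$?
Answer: $\frac{5386008569583304}{6799595143} \approx 7.9211 \cdot 10^{5}$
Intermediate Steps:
$H{\left(h \right)} = 1$
$\frac{H{\left(7 \right)} 208 + 135}{171391} - \frac{301167}{\left(-154643 + 75297\right) \frac{1}{114784 + 93906}} = \frac{1 \cdot 208 + 135}{171391} - \frac{301167}{\left(-154643 + 75297\right) \frac{1}{114784 + 93906}} = \left(208 + 135\right) \frac{1}{171391} - \frac{301167}{\left(-79346\right) \frac{1}{208690}} = 343 \cdot \frac{1}{171391} - \frac{301167}{\left(-79346\right) \frac{1}{208690}} = \frac{343}{171391} - \frac{301167}{- \frac{39673}{104345}} = \frac{343}{171391} - - \frac{31425270615}{39673} = \frac{343}{171391} + \frac{31425270615}{39673} = \frac{5386008569583304}{6799595143}$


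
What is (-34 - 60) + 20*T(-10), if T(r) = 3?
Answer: -34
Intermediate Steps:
(-34 - 60) + 20*T(-10) = (-34 - 60) + 20*3 = -94 + 60 = -34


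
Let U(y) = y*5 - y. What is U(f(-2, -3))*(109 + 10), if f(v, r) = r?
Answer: -1428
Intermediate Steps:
U(y) = 4*y (U(y) = 5*y - y = 4*y)
U(f(-2, -3))*(109 + 10) = (4*(-3))*(109 + 10) = -12*119 = -1428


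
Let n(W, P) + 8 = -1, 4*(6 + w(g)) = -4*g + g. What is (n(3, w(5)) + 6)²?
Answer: 9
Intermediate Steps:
w(g) = -6 - 3*g/4 (w(g) = -6 + (-4*g + g)/4 = -6 + (-3*g)/4 = -6 - 3*g/4)
n(W, P) = -9 (n(W, P) = -8 - 1 = -9)
(n(3, w(5)) + 6)² = (-9 + 6)² = (-3)² = 9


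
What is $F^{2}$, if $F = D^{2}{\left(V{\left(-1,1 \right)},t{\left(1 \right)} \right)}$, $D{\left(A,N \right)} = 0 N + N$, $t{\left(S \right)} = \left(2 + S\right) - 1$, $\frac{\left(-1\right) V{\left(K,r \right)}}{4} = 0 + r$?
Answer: $16$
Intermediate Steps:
$V{\left(K,r \right)} = - 4 r$ ($V{\left(K,r \right)} = - 4 \left(0 + r\right) = - 4 r$)
$t{\left(S \right)} = 1 + S$
$D{\left(A,N \right)} = N$ ($D{\left(A,N \right)} = 0 + N = N$)
$F = 4$ ($F = \left(1 + 1\right)^{2} = 2^{2} = 4$)
$F^{2} = 4^{2} = 16$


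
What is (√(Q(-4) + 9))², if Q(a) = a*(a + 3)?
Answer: 13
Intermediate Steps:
Q(a) = a*(3 + a)
(√(Q(-4) + 9))² = (√(-4*(3 - 4) + 9))² = (√(-4*(-1) + 9))² = (√(4 + 9))² = (√13)² = 13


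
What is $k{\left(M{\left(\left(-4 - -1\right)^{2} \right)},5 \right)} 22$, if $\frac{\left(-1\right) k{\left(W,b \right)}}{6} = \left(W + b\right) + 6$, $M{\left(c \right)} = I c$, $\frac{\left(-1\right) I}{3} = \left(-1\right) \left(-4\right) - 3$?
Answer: $2112$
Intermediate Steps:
$I = -3$ ($I = - 3 \left(\left(-1\right) \left(-4\right) - 3\right) = - 3 \left(4 - 3\right) = \left(-3\right) 1 = -3$)
$M{\left(c \right)} = - 3 c$
$k{\left(W,b \right)} = -36 - 6 W - 6 b$ ($k{\left(W,b \right)} = - 6 \left(\left(W + b\right) + 6\right) = - 6 \left(6 + W + b\right) = -36 - 6 W - 6 b$)
$k{\left(M{\left(\left(-4 - -1\right)^{2} \right)},5 \right)} 22 = \left(-36 - 6 \left(- 3 \left(-4 - -1\right)^{2}\right) - 30\right) 22 = \left(-36 - 6 \left(- 3 \left(-4 + 1\right)^{2}\right) - 30\right) 22 = \left(-36 - 6 \left(- 3 \left(-3\right)^{2}\right) - 30\right) 22 = \left(-36 - 6 \left(\left(-3\right) 9\right) - 30\right) 22 = \left(-36 - -162 - 30\right) 22 = \left(-36 + 162 - 30\right) 22 = 96 \cdot 22 = 2112$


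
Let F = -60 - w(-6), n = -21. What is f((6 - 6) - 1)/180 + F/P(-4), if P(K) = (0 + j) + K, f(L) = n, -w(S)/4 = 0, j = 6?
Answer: -1807/60 ≈ -30.117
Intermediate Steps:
w(S) = 0 (w(S) = -4*0 = 0)
f(L) = -21
P(K) = 6 + K (P(K) = (0 + 6) + K = 6 + K)
F = -60 (F = -60 - 1*0 = -60 + 0 = -60)
f((6 - 6) - 1)/180 + F/P(-4) = -21/180 - 60/(6 - 4) = -21*1/180 - 60/2 = -7/60 - 60*½ = -7/60 - 30 = -1807/60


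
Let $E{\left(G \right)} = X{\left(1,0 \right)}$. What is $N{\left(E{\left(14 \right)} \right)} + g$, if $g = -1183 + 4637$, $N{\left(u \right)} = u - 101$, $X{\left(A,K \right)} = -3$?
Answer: $3350$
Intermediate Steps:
$E{\left(G \right)} = -3$
$N{\left(u \right)} = -101 + u$ ($N{\left(u \right)} = u - 101 = -101 + u$)
$g = 3454$
$N{\left(E{\left(14 \right)} \right)} + g = \left(-101 - 3\right) + 3454 = -104 + 3454 = 3350$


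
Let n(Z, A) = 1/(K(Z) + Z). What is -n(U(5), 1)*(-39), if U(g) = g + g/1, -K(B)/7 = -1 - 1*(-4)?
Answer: -39/11 ≈ -3.5455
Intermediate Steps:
K(B) = -21 (K(B) = -7*(-1 - 1*(-4)) = -7*(-1 + 4) = -7*3 = -21)
U(g) = 2*g (U(g) = g + g*1 = g + g = 2*g)
n(Z, A) = 1/(-21 + Z)
-n(U(5), 1)*(-39) = -1/(-21 + 2*5)*(-39) = -1/(-21 + 10)*(-39) = -1/(-11)*(-39) = -1*(-1/11)*(-39) = (1/11)*(-39) = -39/11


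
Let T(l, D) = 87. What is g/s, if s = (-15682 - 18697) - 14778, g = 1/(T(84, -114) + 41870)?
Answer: -1/2062480249 ≈ -4.8485e-10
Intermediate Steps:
g = 1/41957 (g = 1/(87 + 41870) = 1/41957 ≈ 2.3834e-5)
s = -49157 (s = -34379 - 14778 = -49157)
g/s = (1/41957)/(-49157) = (1/41957)*(-1/49157) = -1/2062480249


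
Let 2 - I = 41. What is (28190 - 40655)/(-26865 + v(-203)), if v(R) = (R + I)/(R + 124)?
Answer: 984735/2122093 ≈ 0.46404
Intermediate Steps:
I = -39 (I = 2 - 1*41 = 2 - 41 = -39)
v(R) = (-39 + R)/(124 + R) (v(R) = (R - 39)/(R + 124) = (-39 + R)/(124 + R))
(28190 - 40655)/(-26865 + v(-203)) = (28190 - 40655)/(-26865 + (-39 - 203)/(124 - 203)) = -12465/(-26865 - 242/(-79)) = -12465/(-26865 - 1/79*(-242)) = -12465/(-26865 + 242/79) = -12465/(-2122093/79) = -12465*(-79/2122093) = 984735/2122093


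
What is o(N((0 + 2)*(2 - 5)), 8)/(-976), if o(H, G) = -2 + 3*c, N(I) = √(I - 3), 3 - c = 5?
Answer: 1/122 ≈ 0.0081967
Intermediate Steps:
c = -2 (c = 3 - 1*5 = 3 - 5 = -2)
N(I) = √(-3 + I)
o(H, G) = -8 (o(H, G) = -2 + 3*(-2) = -2 - 6 = -8)
o(N((0 + 2)*(2 - 5)), 8)/(-976) = -8/(-976) = -8*(-1/976) = 1/122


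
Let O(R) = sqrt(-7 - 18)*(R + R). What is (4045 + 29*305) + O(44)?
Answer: 12890 + 440*I ≈ 12890.0 + 440.0*I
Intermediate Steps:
O(R) = 10*I*R (O(R) = sqrt(-25)*(2*R) = (5*I)*(2*R) = 10*I*R)
(4045 + 29*305) + O(44) = (4045 + 29*305) + 10*I*44 = (4045 + 8845) + 440*I = 12890 + 440*I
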